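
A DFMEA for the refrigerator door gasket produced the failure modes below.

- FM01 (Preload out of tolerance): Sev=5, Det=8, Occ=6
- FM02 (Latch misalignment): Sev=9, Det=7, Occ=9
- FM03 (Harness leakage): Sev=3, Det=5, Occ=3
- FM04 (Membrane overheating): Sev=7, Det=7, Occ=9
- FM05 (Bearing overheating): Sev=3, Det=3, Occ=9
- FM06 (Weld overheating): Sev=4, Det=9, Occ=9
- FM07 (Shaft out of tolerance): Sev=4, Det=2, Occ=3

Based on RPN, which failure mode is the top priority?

FM02

RPN = Severity × Occurrence × Detection:
  FM01: 5 × 6 × 8 = 240
  FM02: 9 × 9 × 7 = 567
  FM03: 3 × 3 × 5 = 45
  FM04: 7 × 9 × 7 = 441
  FM05: 3 × 9 × 3 = 81
  FM06: 4 × 9 × 9 = 324
  FM07: 4 × 3 × 2 = 24
Highest RPN is 567 → FM02.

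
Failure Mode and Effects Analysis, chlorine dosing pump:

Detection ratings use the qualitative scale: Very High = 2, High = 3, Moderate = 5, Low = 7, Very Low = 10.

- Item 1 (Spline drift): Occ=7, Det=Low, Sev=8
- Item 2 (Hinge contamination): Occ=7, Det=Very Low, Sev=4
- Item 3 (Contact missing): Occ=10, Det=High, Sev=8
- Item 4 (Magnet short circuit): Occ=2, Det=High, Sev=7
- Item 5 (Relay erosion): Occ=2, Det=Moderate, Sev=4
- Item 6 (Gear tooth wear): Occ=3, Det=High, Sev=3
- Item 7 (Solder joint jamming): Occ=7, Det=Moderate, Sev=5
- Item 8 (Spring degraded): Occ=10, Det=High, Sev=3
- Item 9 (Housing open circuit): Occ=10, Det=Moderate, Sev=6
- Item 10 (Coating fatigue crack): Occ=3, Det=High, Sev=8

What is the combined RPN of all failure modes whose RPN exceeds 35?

1631

RPN = Severity × Occurrence × Detection:
  Item 1: 8 × 7 × 7 = 392
  Item 2: 4 × 7 × 10 = 280
  Item 3: 8 × 10 × 3 = 240
  Item 4: 7 × 2 × 3 = 42
  Item 5: 4 × 2 × 5 = 40
  Item 6: 3 × 3 × 3 = 27
  Item 7: 5 × 7 × 5 = 175
  Item 8: 3 × 10 × 3 = 90
  Item 9: 6 × 10 × 5 = 300
  Item 10: 8 × 3 × 3 = 72
RPN > 35: Item 1 (392), Item 2 (280), Item 3 (240), Item 4 (42), Item 5 (40), Item 7 (175), Item 8 (90), Item 9 (300), Item 10 (72).
Sum: 392 + 280 + 240 + 42 + 40 + 175 + 90 + 300 + 72 = 1631.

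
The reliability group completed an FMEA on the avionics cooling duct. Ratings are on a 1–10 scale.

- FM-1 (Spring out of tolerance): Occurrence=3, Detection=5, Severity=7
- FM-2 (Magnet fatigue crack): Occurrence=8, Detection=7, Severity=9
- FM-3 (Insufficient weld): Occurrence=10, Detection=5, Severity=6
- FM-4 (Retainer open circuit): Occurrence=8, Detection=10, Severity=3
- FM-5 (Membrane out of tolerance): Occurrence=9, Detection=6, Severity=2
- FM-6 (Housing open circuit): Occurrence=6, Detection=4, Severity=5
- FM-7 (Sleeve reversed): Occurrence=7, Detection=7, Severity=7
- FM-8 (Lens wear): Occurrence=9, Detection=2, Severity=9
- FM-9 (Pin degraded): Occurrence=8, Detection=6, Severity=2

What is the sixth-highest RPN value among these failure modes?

RPN = Severity × Occurrence × Detection:
  FM-1: 7 × 3 × 5 = 105
  FM-2: 9 × 8 × 7 = 504
  FM-3: 6 × 10 × 5 = 300
  FM-4: 3 × 8 × 10 = 240
  FM-5: 2 × 9 × 6 = 108
  FM-6: 5 × 6 × 4 = 120
  FM-7: 7 × 7 × 7 = 343
  FM-8: 9 × 9 × 2 = 162
  FM-9: 2 × 8 × 6 = 96
Sorted descending: 504, 343, 300, 240, 162, 120, 108, 105, 96.
The sixth-highest RPN is 120 (FM-6).

120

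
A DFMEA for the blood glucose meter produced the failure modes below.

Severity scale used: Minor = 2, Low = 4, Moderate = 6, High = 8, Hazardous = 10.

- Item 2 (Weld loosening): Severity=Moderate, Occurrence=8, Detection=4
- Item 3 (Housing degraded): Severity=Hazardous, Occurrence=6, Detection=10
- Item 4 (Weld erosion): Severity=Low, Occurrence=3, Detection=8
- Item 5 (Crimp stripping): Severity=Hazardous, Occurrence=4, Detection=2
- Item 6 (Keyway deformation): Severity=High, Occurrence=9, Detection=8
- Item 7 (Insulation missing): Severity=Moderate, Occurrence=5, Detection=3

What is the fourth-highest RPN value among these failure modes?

96

RPN = Severity × Occurrence × Detection:
  Item 2: 6 × 8 × 4 = 192
  Item 3: 10 × 6 × 10 = 600
  Item 4: 4 × 3 × 8 = 96
  Item 5: 10 × 4 × 2 = 80
  Item 6: 8 × 9 × 8 = 576
  Item 7: 6 × 5 × 3 = 90
Sorted descending: 600, 576, 192, 96, 90, 80.
The fourth-highest RPN is 96 (Item 4).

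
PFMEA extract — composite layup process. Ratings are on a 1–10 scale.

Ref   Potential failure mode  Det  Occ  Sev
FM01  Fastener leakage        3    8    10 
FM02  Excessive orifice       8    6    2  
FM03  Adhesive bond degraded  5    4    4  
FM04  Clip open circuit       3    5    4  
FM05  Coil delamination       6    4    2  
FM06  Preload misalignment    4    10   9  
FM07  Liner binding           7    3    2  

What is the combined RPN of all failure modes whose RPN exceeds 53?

836

RPN = Severity × Occurrence × Detection:
  FM01: 10 × 8 × 3 = 240
  FM02: 2 × 6 × 8 = 96
  FM03: 4 × 4 × 5 = 80
  FM04: 4 × 5 × 3 = 60
  FM05: 2 × 4 × 6 = 48
  FM06: 9 × 10 × 4 = 360
  FM07: 2 × 3 × 7 = 42
RPN > 53: FM01 (240), FM02 (96), FM03 (80), FM04 (60), FM06 (360).
Sum: 240 + 96 + 80 + 60 + 360 = 836.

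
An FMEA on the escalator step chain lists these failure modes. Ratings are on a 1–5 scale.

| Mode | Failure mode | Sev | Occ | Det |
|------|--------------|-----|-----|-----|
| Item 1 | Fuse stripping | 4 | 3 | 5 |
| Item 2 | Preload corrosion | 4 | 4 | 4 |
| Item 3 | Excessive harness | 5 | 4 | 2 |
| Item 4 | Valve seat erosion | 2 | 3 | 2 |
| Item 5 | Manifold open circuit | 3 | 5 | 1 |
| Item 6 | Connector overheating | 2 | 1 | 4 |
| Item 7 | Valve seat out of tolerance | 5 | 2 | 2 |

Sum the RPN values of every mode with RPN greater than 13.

199

RPN = Severity × Occurrence × Detection:
  Item 1: 4 × 3 × 5 = 60
  Item 2: 4 × 4 × 4 = 64
  Item 3: 5 × 4 × 2 = 40
  Item 4: 2 × 3 × 2 = 12
  Item 5: 3 × 5 × 1 = 15
  Item 6: 2 × 1 × 4 = 8
  Item 7: 5 × 2 × 2 = 20
RPN > 13: Item 1 (60), Item 2 (64), Item 3 (40), Item 5 (15), Item 7 (20).
Sum: 60 + 64 + 40 + 15 + 20 = 199.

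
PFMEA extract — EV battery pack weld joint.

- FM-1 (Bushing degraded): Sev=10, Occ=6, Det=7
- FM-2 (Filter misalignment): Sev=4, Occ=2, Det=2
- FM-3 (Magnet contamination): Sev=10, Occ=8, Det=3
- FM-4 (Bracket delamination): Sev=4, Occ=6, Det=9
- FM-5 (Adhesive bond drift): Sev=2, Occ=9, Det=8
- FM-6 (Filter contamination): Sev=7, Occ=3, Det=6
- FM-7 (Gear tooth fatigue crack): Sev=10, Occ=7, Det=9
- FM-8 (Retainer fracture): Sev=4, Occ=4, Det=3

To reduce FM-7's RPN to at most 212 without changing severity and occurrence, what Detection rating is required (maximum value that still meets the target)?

3

FM-7: S=10, O=7, D=9 → current RPN = 630.
Fixed product = 70. Need 70 × D ≤ 212, so D ≤ 212/70 = 3.03.
Maximum integer Detection rating = 3 (gives RPN 210; D=4 would give 280 > 212).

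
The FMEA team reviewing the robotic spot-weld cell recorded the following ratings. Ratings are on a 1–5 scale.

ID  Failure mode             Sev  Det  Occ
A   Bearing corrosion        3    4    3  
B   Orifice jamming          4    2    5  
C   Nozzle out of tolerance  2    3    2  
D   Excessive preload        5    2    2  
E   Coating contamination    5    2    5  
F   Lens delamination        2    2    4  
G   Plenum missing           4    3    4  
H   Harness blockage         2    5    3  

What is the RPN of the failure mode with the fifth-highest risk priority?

RPN = Severity × Occurrence × Detection:
  A: 3 × 3 × 4 = 36
  B: 4 × 5 × 2 = 40
  C: 2 × 2 × 3 = 12
  D: 5 × 2 × 2 = 20
  E: 5 × 5 × 2 = 50
  F: 2 × 4 × 2 = 16
  G: 4 × 4 × 3 = 48
  H: 2 × 3 × 5 = 30
Sorted descending: 50, 48, 40, 36, 30, 20, 16, 12.
The fifth-highest RPN is 30 (H).

30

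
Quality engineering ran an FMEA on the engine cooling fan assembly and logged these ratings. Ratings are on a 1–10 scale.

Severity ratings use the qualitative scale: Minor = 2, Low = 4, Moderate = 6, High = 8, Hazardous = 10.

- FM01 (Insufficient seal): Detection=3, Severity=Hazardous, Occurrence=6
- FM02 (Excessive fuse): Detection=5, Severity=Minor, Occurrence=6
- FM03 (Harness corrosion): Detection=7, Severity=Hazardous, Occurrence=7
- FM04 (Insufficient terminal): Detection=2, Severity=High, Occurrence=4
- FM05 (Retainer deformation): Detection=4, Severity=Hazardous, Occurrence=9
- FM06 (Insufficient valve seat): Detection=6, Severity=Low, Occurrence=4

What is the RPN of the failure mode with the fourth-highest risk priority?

96

RPN = Severity × Occurrence × Detection:
  FM01: 10 × 6 × 3 = 180
  FM02: 2 × 6 × 5 = 60
  FM03: 10 × 7 × 7 = 490
  FM04: 8 × 4 × 2 = 64
  FM05: 10 × 9 × 4 = 360
  FM06: 4 × 4 × 6 = 96
Sorted descending: 490, 360, 180, 96, 64, 60.
The fourth-highest RPN is 96 (FM06).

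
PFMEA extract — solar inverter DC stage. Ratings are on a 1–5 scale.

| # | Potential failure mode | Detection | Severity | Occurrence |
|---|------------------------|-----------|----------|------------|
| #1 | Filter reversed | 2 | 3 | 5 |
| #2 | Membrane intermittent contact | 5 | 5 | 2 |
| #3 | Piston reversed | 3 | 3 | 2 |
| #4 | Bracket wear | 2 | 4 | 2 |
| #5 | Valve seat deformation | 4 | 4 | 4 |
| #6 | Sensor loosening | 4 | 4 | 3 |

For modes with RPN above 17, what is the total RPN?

RPN = Severity × Occurrence × Detection:
  #1: 3 × 5 × 2 = 30
  #2: 5 × 2 × 5 = 50
  #3: 3 × 2 × 3 = 18
  #4: 4 × 2 × 2 = 16
  #5: 4 × 4 × 4 = 64
  #6: 4 × 3 × 4 = 48
RPN > 17: #1 (30), #2 (50), #3 (18), #5 (64), #6 (48).
Sum: 30 + 50 + 18 + 64 + 48 = 210.

210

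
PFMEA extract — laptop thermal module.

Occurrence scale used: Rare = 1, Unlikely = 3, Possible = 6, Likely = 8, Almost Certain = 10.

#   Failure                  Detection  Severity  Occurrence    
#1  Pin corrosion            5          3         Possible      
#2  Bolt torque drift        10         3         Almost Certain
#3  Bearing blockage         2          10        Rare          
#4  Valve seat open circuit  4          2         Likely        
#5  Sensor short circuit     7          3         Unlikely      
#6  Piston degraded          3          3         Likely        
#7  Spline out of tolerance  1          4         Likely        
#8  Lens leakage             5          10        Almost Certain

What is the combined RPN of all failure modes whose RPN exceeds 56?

RPN = Severity × Occurrence × Detection:
  #1: 3 × 6 × 5 = 90
  #2: 3 × 10 × 10 = 300
  #3: 10 × 1 × 2 = 20
  #4: 2 × 8 × 4 = 64
  #5: 3 × 3 × 7 = 63
  #6: 3 × 8 × 3 = 72
  #7: 4 × 8 × 1 = 32
  #8: 10 × 10 × 5 = 500
RPN > 56: #1 (90), #2 (300), #4 (64), #5 (63), #6 (72), #8 (500).
Sum: 90 + 300 + 64 + 63 + 72 + 500 = 1089.

1089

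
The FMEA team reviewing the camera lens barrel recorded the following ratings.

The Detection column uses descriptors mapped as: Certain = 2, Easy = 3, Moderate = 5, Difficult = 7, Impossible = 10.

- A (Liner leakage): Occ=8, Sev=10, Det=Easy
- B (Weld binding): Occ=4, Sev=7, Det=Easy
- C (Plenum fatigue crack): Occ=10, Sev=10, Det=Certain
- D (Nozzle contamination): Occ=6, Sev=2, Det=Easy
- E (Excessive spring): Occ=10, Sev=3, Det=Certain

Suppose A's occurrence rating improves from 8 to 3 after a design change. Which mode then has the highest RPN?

C

RPN = Severity × Occurrence × Detection:
  A: 10 × 8 × 3 = 240
  B: 7 × 4 × 3 = 84
  C: 10 × 10 × 2 = 200
  D: 2 × 6 × 3 = 36
  E: 3 × 10 × 2 = 60
After action: A → 10 × 3 × 3 = 90.
Revised RPNs: C=200, A=90, B=84, E=60, D=36.
Highest is now C (200).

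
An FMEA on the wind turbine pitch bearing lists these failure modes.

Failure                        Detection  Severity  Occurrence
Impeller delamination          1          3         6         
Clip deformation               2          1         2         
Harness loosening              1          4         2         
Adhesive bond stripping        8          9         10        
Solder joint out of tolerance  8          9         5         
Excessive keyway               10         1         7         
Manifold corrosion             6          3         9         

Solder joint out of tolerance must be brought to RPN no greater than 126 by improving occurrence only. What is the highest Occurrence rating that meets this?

1

Solder joint out of tolerance: S=9, O=5, D=8 → current RPN = 360.
Fixed product = 72. Need 72 × O ≤ 126, so O ≤ 126/72 = 1.75.
Maximum integer Occurrence rating = 1 (gives RPN 72; O=2 would give 144 > 126).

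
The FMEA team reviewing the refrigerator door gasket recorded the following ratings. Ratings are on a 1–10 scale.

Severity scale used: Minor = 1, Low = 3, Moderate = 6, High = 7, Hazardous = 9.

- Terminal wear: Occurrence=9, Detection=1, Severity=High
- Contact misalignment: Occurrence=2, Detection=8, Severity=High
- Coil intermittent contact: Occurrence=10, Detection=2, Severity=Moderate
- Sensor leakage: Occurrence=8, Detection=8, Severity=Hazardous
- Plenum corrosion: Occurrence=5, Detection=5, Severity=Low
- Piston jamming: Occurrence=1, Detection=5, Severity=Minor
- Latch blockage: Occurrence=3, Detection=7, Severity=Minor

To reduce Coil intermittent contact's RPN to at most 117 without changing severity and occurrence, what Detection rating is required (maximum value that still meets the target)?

Coil intermittent contact: S=6, O=10, D=2 → current RPN = 120.
Fixed product = 60. Need 60 × D ≤ 117, so D ≤ 117/60 = 1.95.
Maximum integer Detection rating = 1 (gives RPN 60; D=2 would give 120 > 117).

1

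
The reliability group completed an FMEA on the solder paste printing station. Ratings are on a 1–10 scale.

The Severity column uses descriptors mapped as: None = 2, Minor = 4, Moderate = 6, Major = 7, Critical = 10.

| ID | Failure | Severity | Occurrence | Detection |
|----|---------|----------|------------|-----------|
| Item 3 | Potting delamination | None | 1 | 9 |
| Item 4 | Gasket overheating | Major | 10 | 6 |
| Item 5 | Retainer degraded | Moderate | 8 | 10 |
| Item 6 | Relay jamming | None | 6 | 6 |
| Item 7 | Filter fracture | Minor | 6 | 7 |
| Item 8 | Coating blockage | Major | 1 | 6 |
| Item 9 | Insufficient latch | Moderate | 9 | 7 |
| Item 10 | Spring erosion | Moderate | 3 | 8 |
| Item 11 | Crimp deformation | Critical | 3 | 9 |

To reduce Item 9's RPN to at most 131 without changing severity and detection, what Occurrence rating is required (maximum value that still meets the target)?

3

Item 9: S=6, O=9, D=7 → current RPN = 378.
Fixed product = 42. Need 42 × O ≤ 131, so O ≤ 131/42 = 3.12.
Maximum integer Occurrence rating = 3 (gives RPN 126; O=4 would give 168 > 131).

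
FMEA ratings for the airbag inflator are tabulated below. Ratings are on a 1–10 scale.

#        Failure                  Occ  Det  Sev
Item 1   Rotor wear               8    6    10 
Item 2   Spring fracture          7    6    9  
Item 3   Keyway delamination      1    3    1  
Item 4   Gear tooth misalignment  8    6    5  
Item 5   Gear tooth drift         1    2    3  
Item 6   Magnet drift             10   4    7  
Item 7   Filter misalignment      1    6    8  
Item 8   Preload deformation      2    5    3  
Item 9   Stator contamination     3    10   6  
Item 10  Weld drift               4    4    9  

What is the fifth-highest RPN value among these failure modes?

RPN = Severity × Occurrence × Detection:
  Item 1: 10 × 8 × 6 = 480
  Item 2: 9 × 7 × 6 = 378
  Item 3: 1 × 1 × 3 = 3
  Item 4: 5 × 8 × 6 = 240
  Item 5: 3 × 1 × 2 = 6
  Item 6: 7 × 10 × 4 = 280
  Item 7: 8 × 1 × 6 = 48
  Item 8: 3 × 2 × 5 = 30
  Item 9: 6 × 3 × 10 = 180
  Item 10: 9 × 4 × 4 = 144
Sorted descending: 480, 378, 280, 240, 180, 144, 48, 30, 6, 3.
The fifth-highest RPN is 180 (Item 9).

180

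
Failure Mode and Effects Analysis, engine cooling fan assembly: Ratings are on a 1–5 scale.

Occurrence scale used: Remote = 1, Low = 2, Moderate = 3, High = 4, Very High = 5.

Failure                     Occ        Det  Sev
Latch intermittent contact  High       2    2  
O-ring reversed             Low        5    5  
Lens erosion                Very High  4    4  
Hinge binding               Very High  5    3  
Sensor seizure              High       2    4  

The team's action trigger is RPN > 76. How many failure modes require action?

1

RPN = Severity × Occurrence × Detection:
  Latch intermittent contact: 2 × 4 × 2 = 16
  O-ring reversed: 5 × 2 × 5 = 50
  Lens erosion: 4 × 5 × 4 = 80
  Hinge binding: 3 × 5 × 5 = 75
  Sensor seizure: 4 × 4 × 2 = 32
Modes with RPN > 76: Lens erosion (80) → 1.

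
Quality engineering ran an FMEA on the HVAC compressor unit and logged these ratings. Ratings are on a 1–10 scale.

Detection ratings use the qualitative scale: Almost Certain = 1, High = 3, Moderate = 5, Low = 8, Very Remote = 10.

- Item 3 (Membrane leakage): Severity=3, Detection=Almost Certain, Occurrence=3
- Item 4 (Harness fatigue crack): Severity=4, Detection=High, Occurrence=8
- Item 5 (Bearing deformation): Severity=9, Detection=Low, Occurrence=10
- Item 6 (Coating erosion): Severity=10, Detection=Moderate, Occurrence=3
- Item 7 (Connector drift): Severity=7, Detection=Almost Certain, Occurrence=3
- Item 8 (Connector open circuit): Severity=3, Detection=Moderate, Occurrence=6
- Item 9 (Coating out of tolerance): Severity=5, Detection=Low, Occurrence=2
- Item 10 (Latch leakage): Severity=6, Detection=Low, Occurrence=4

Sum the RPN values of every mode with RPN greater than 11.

RPN = Severity × Occurrence × Detection:
  Item 3: 3 × 3 × 1 = 9
  Item 4: 4 × 8 × 3 = 96
  Item 5: 9 × 10 × 8 = 720
  Item 6: 10 × 3 × 5 = 150
  Item 7: 7 × 3 × 1 = 21
  Item 8: 3 × 6 × 5 = 90
  Item 9: 5 × 2 × 8 = 80
  Item 10: 6 × 4 × 8 = 192
RPN > 11: Item 4 (96), Item 5 (720), Item 6 (150), Item 7 (21), Item 8 (90), Item 9 (80), Item 10 (192).
Sum: 96 + 720 + 150 + 21 + 90 + 80 + 192 = 1349.

1349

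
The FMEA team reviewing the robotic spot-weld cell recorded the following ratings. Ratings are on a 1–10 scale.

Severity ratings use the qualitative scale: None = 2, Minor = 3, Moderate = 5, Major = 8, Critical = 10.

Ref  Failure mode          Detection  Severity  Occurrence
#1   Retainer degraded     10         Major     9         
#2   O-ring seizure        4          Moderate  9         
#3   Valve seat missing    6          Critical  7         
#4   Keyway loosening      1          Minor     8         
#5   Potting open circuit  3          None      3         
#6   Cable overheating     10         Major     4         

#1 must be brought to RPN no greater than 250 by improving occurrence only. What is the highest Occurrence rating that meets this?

3

#1: S=8, O=9, D=10 → current RPN = 720.
Fixed product = 80. Need 80 × O ≤ 250, so O ≤ 250/80 = 3.12.
Maximum integer Occurrence rating = 3 (gives RPN 240; O=4 would give 320 > 250).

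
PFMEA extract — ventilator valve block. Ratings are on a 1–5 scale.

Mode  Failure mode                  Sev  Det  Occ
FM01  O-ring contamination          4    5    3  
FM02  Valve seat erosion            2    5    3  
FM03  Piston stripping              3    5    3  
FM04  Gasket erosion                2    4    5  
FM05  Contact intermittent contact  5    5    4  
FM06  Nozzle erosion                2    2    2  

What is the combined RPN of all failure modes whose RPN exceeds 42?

205

RPN = Severity × Occurrence × Detection:
  FM01: 4 × 3 × 5 = 60
  FM02: 2 × 3 × 5 = 30
  FM03: 3 × 3 × 5 = 45
  FM04: 2 × 5 × 4 = 40
  FM05: 5 × 4 × 5 = 100
  FM06: 2 × 2 × 2 = 8
RPN > 42: FM01 (60), FM03 (45), FM05 (100).
Sum: 60 + 45 + 100 = 205.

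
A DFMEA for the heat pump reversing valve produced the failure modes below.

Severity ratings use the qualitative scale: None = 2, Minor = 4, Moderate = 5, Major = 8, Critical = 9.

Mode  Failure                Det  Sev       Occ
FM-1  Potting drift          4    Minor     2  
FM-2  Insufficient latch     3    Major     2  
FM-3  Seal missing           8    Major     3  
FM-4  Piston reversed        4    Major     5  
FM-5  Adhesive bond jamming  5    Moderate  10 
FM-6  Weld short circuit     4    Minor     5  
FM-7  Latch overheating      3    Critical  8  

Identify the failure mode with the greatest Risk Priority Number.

RPN = Severity × Occurrence × Detection:
  FM-1: 4 × 2 × 4 = 32
  FM-2: 8 × 2 × 3 = 48
  FM-3: 8 × 3 × 8 = 192
  FM-4: 8 × 5 × 4 = 160
  FM-5: 5 × 10 × 5 = 250
  FM-6: 4 × 5 × 4 = 80
  FM-7: 9 × 8 × 3 = 216
Highest RPN is 250 → FM-5.

FM-5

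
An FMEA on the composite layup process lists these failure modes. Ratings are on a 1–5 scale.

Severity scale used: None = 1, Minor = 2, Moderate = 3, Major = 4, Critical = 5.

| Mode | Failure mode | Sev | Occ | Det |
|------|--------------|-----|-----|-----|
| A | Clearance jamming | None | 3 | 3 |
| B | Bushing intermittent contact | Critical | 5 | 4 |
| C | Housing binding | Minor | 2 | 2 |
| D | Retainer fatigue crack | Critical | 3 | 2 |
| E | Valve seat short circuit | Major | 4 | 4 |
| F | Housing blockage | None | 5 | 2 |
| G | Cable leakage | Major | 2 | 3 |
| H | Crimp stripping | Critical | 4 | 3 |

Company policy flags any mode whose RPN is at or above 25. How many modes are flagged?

RPN = Severity × Occurrence × Detection:
  A: 1 × 3 × 3 = 9
  B: 5 × 5 × 4 = 100
  C: 2 × 2 × 2 = 8
  D: 5 × 3 × 2 = 30
  E: 4 × 4 × 4 = 64
  F: 1 × 5 × 2 = 10
  G: 4 × 2 × 3 = 24
  H: 5 × 4 × 3 = 60
Modes with RPN ≥ 25: B (100), D (30), E (64), H (60) → 4.

4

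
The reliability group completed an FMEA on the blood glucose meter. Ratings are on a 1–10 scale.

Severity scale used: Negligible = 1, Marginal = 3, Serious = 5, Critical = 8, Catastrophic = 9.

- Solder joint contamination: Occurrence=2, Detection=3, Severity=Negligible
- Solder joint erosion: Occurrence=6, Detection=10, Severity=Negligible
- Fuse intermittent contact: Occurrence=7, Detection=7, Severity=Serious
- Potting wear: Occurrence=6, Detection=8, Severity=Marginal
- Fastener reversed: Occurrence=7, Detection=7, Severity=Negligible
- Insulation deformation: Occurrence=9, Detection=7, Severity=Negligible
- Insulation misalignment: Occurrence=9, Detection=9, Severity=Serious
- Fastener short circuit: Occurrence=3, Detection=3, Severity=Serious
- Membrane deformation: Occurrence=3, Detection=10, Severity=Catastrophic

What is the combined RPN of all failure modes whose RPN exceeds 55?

RPN = Severity × Occurrence × Detection:
  Solder joint contamination: 1 × 2 × 3 = 6
  Solder joint erosion: 1 × 6 × 10 = 60
  Fuse intermittent contact: 5 × 7 × 7 = 245
  Potting wear: 3 × 6 × 8 = 144
  Fastener reversed: 1 × 7 × 7 = 49
  Insulation deformation: 1 × 9 × 7 = 63
  Insulation misalignment: 5 × 9 × 9 = 405
  Fastener short circuit: 5 × 3 × 3 = 45
  Membrane deformation: 9 × 3 × 10 = 270
RPN > 55: Solder joint erosion (60), Fuse intermittent contact (245), Potting wear (144), Insulation deformation (63), Insulation misalignment (405), Membrane deformation (270).
Sum: 60 + 245 + 144 + 63 + 405 + 270 = 1187.

1187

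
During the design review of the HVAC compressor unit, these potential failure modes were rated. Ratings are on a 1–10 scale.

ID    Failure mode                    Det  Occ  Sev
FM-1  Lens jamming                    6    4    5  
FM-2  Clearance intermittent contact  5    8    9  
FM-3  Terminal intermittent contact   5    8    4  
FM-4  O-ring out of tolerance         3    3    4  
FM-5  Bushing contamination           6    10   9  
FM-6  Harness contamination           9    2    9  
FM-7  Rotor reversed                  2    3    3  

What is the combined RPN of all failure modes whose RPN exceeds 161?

1062

RPN = Severity × Occurrence × Detection:
  FM-1: 5 × 4 × 6 = 120
  FM-2: 9 × 8 × 5 = 360
  FM-3: 4 × 8 × 5 = 160
  FM-4: 4 × 3 × 3 = 36
  FM-5: 9 × 10 × 6 = 540
  FM-6: 9 × 2 × 9 = 162
  FM-7: 3 × 3 × 2 = 18
RPN > 161: FM-2 (360), FM-5 (540), FM-6 (162).
Sum: 360 + 540 + 162 = 1062.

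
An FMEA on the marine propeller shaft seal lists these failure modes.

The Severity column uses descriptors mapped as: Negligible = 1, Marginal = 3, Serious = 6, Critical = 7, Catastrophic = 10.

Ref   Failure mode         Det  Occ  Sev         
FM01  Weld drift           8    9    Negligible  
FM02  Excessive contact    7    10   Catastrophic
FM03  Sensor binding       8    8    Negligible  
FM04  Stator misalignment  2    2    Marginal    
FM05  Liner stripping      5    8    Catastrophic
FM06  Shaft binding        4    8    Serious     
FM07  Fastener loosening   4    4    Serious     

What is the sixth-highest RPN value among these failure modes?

64

RPN = Severity × Occurrence × Detection:
  FM01: 1 × 9 × 8 = 72
  FM02: 10 × 10 × 7 = 700
  FM03: 1 × 8 × 8 = 64
  FM04: 3 × 2 × 2 = 12
  FM05: 10 × 8 × 5 = 400
  FM06: 6 × 8 × 4 = 192
  FM07: 6 × 4 × 4 = 96
Sorted descending: 700, 400, 192, 96, 72, 64, 12.
The sixth-highest RPN is 64 (FM03).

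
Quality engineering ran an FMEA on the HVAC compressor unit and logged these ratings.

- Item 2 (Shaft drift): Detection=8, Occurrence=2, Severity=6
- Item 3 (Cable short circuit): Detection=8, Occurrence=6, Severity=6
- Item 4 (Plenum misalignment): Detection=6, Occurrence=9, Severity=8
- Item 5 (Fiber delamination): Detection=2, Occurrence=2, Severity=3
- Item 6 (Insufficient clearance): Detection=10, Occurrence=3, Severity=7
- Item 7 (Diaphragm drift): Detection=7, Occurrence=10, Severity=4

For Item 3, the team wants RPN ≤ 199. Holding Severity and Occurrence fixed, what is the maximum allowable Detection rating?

5

Item 3: S=6, O=6, D=8 → current RPN = 288.
Fixed product = 36. Need 36 × D ≤ 199, so D ≤ 199/36 = 5.53.
Maximum integer Detection rating = 5 (gives RPN 180; D=6 would give 216 > 199).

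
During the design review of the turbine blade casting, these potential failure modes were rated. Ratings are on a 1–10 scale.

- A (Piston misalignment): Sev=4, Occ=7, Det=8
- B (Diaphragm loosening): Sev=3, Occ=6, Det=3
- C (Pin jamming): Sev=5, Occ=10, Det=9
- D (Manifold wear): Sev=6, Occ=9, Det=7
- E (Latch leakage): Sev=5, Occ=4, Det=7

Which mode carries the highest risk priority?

C

RPN = Severity × Occurrence × Detection:
  A: 4 × 7 × 8 = 224
  B: 3 × 6 × 3 = 54
  C: 5 × 10 × 9 = 450
  D: 6 × 9 × 7 = 378
  E: 5 × 4 × 7 = 140
Highest RPN is 450 → C.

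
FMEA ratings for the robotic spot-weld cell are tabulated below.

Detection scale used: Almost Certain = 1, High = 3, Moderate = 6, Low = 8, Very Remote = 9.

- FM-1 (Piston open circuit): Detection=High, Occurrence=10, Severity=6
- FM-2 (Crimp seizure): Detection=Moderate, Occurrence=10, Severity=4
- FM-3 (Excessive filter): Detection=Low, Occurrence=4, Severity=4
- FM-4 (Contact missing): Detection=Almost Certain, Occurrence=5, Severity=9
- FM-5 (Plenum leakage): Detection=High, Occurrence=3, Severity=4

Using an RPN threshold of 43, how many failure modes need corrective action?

4

RPN = Severity × Occurrence × Detection:
  FM-1: 6 × 10 × 3 = 180
  FM-2: 4 × 10 × 6 = 240
  FM-3: 4 × 4 × 8 = 128
  FM-4: 9 × 5 × 1 = 45
  FM-5: 4 × 3 × 3 = 36
Modes with RPN ≥ 43: FM-1 (180), FM-2 (240), FM-3 (128), FM-4 (45) → 4.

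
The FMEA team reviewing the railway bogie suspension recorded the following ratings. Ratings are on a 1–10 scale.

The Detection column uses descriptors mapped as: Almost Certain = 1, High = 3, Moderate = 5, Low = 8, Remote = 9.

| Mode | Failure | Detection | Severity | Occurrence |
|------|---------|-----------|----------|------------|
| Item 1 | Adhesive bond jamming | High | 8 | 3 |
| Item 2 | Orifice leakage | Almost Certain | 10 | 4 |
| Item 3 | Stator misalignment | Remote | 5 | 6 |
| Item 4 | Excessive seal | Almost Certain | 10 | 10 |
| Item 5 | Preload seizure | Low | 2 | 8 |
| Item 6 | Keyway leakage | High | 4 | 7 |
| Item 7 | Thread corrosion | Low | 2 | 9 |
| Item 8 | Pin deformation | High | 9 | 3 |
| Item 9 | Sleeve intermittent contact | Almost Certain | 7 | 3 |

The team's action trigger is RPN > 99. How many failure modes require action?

4

RPN = Severity × Occurrence × Detection:
  Item 1: 8 × 3 × 3 = 72
  Item 2: 10 × 4 × 1 = 40
  Item 3: 5 × 6 × 9 = 270
  Item 4: 10 × 10 × 1 = 100
  Item 5: 2 × 8 × 8 = 128
  Item 6: 4 × 7 × 3 = 84
  Item 7: 2 × 9 × 8 = 144
  Item 8: 9 × 3 × 3 = 81
  Item 9: 7 × 3 × 1 = 21
Modes with RPN > 99: Item 3 (270), Item 4 (100), Item 5 (128), Item 7 (144) → 4.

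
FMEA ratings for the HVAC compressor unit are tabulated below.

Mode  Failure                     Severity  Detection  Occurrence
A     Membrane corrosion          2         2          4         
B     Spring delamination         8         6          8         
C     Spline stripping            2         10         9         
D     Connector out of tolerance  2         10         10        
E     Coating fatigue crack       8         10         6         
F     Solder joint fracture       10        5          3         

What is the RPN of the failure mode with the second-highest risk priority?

384

RPN = Severity × Occurrence × Detection:
  A: 2 × 4 × 2 = 16
  B: 8 × 8 × 6 = 384
  C: 2 × 9 × 10 = 180
  D: 2 × 10 × 10 = 200
  E: 8 × 6 × 10 = 480
  F: 10 × 3 × 5 = 150
Sorted descending: 480, 384, 200, 180, 150, 16.
The second-highest RPN is 384 (B).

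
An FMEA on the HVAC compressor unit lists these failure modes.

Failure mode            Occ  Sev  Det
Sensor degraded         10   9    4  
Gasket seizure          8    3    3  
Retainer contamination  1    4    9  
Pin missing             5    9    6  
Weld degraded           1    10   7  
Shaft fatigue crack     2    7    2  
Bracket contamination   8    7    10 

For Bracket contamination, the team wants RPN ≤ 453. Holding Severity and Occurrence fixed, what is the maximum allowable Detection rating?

8

Bracket contamination: S=7, O=8, D=10 → current RPN = 560.
Fixed product = 56. Need 56 × D ≤ 453, so D ≤ 453/56 = 8.09.
Maximum integer Detection rating = 8 (gives RPN 448; D=9 would give 504 > 453).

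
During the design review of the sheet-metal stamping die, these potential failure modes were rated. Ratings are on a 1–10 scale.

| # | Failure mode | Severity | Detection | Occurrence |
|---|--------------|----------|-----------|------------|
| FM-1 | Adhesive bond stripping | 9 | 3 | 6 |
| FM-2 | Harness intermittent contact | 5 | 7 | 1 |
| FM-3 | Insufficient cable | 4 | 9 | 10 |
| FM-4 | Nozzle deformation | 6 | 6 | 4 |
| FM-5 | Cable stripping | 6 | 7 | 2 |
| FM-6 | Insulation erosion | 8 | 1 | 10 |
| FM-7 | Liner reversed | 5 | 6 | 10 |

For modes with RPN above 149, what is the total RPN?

RPN = Severity × Occurrence × Detection:
  FM-1: 9 × 6 × 3 = 162
  FM-2: 5 × 1 × 7 = 35
  FM-3: 4 × 10 × 9 = 360
  FM-4: 6 × 4 × 6 = 144
  FM-5: 6 × 2 × 7 = 84
  FM-6: 8 × 10 × 1 = 80
  FM-7: 5 × 10 × 6 = 300
RPN > 149: FM-1 (162), FM-3 (360), FM-7 (300).
Sum: 162 + 360 + 300 = 822.

822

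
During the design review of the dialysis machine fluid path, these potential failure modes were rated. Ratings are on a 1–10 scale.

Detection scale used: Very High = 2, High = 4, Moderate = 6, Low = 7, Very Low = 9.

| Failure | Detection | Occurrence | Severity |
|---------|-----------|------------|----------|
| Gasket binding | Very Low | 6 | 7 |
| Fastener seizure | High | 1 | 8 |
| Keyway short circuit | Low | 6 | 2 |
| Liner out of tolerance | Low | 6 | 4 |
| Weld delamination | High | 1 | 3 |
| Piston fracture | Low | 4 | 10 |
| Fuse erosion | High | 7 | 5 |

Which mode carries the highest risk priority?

Gasket binding

RPN = Severity × Occurrence × Detection:
  Gasket binding: 7 × 6 × 9 = 378
  Fastener seizure: 8 × 1 × 4 = 32
  Keyway short circuit: 2 × 6 × 7 = 84
  Liner out of tolerance: 4 × 6 × 7 = 168
  Weld delamination: 3 × 1 × 4 = 12
  Piston fracture: 10 × 4 × 7 = 280
  Fuse erosion: 5 × 7 × 4 = 140
Highest RPN is 378 → Gasket binding.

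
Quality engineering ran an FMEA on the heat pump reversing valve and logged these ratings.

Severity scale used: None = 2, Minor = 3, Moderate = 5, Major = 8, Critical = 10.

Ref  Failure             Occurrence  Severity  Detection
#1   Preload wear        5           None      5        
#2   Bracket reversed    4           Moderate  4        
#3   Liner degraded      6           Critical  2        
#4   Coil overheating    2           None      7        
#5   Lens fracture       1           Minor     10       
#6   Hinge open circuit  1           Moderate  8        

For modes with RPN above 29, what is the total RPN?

RPN = Severity × Occurrence × Detection:
  #1: 2 × 5 × 5 = 50
  #2: 5 × 4 × 4 = 80
  #3: 10 × 6 × 2 = 120
  #4: 2 × 2 × 7 = 28
  #5: 3 × 1 × 10 = 30
  #6: 5 × 1 × 8 = 40
RPN > 29: #1 (50), #2 (80), #3 (120), #5 (30), #6 (40).
Sum: 50 + 80 + 120 + 30 + 40 = 320.

320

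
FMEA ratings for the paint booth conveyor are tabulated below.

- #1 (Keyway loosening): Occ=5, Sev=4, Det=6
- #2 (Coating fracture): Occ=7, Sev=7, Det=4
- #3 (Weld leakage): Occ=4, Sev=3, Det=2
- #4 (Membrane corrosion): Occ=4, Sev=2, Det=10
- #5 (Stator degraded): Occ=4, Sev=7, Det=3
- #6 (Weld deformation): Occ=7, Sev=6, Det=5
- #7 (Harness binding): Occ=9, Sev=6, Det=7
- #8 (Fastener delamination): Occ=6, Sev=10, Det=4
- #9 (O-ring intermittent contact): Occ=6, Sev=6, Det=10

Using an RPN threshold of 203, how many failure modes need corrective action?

RPN = Severity × Occurrence × Detection:
  #1: 4 × 5 × 6 = 120
  #2: 7 × 7 × 4 = 196
  #3: 3 × 4 × 2 = 24
  #4: 2 × 4 × 10 = 80
  #5: 7 × 4 × 3 = 84
  #6: 6 × 7 × 5 = 210
  #7: 6 × 9 × 7 = 378
  #8: 10 × 6 × 4 = 240
  #9: 6 × 6 × 10 = 360
Modes with RPN ≥ 203: #6 (210), #7 (378), #8 (240), #9 (360) → 4.

4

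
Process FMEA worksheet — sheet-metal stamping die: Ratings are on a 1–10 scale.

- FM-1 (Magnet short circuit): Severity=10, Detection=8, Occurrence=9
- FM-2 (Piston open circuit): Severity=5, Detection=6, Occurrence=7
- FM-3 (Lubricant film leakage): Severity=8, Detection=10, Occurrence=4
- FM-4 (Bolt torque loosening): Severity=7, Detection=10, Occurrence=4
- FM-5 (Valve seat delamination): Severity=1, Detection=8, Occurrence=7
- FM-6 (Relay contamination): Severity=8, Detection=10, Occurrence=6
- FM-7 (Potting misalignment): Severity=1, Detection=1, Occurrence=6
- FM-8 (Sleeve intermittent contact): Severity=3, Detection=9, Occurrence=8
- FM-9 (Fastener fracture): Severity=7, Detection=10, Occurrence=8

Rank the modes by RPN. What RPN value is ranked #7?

RPN = Severity × Occurrence × Detection:
  FM-1: 10 × 9 × 8 = 720
  FM-2: 5 × 7 × 6 = 210
  FM-3: 8 × 4 × 10 = 320
  FM-4: 7 × 4 × 10 = 280
  FM-5: 1 × 7 × 8 = 56
  FM-6: 8 × 6 × 10 = 480
  FM-7: 1 × 6 × 1 = 6
  FM-8: 3 × 8 × 9 = 216
  FM-9: 7 × 8 × 10 = 560
Sorted descending: 720, 560, 480, 320, 280, 216, 210, 56, 6.
The seventh-highest RPN is 210 (FM-2).

210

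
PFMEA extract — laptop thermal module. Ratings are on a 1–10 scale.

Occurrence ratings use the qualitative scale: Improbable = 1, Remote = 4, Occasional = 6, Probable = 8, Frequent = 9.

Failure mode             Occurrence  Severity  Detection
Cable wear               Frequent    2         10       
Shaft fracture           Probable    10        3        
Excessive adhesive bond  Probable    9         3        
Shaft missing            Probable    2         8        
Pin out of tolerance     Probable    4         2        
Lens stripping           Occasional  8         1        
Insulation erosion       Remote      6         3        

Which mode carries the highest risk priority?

RPN = Severity × Occurrence × Detection:
  Cable wear: 2 × 9 × 10 = 180
  Shaft fracture: 10 × 8 × 3 = 240
  Excessive adhesive bond: 9 × 8 × 3 = 216
  Shaft missing: 2 × 8 × 8 = 128
  Pin out of tolerance: 4 × 8 × 2 = 64
  Lens stripping: 8 × 6 × 1 = 48
  Insulation erosion: 6 × 4 × 3 = 72
Highest RPN is 240 → Shaft fracture.

Shaft fracture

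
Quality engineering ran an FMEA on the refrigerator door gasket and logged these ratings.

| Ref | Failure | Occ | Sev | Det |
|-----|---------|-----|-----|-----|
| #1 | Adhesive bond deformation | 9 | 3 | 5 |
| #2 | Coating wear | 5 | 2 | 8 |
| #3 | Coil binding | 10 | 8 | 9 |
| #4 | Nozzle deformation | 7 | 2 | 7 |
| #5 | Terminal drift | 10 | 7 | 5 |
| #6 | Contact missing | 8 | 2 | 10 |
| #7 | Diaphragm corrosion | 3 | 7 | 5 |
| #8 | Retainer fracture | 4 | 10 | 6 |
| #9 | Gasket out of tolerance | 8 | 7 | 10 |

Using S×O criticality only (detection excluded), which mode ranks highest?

#3

Criticality = Severity × Occurrence:
  #1: 3 × 9 = 27
  #2: 2 × 5 = 10
  #3: 8 × 10 = 80
  #4: 2 × 7 = 14
  #5: 7 × 10 = 70
  #6: 2 × 8 = 16
  #7: 7 × 3 = 21
  #8: 10 × 4 = 40
  #9: 7 × 8 = 56
Highest criticality is 80 → #3.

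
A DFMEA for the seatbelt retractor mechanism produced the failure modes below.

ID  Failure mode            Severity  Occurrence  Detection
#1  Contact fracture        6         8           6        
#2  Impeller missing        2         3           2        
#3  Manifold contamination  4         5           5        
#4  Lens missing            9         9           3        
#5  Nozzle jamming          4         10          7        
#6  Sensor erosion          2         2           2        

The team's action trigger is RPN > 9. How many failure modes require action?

5

RPN = Severity × Occurrence × Detection:
  #1: 6 × 8 × 6 = 288
  #2: 2 × 3 × 2 = 12
  #3: 4 × 5 × 5 = 100
  #4: 9 × 9 × 3 = 243
  #5: 4 × 10 × 7 = 280
  #6: 2 × 2 × 2 = 8
Modes with RPN > 9: #1 (288), #2 (12), #3 (100), #4 (243), #5 (280) → 5.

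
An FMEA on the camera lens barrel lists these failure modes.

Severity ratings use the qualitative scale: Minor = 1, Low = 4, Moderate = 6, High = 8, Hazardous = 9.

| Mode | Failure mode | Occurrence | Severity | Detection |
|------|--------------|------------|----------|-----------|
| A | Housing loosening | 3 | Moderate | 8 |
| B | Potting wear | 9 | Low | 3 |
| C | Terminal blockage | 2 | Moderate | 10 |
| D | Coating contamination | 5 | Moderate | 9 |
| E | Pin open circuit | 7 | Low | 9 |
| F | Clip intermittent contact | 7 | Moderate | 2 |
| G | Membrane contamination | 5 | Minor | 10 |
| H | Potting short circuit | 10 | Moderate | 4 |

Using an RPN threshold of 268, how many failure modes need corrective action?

1

RPN = Severity × Occurrence × Detection:
  A: 6 × 3 × 8 = 144
  B: 4 × 9 × 3 = 108
  C: 6 × 2 × 10 = 120
  D: 6 × 5 × 9 = 270
  E: 4 × 7 × 9 = 252
  F: 6 × 7 × 2 = 84
  G: 1 × 5 × 10 = 50
  H: 6 × 10 × 4 = 240
Modes with RPN ≥ 268: D (270) → 1.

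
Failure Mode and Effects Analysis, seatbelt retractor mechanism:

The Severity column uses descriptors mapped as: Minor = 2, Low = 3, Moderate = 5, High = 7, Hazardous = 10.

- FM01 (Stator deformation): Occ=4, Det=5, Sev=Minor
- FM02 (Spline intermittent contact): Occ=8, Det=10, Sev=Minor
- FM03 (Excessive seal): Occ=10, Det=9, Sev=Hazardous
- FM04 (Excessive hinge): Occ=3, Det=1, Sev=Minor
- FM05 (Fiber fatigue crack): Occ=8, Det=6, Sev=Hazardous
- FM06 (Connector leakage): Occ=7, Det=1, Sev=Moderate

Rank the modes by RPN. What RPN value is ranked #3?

RPN = Severity × Occurrence × Detection:
  FM01: 2 × 4 × 5 = 40
  FM02: 2 × 8 × 10 = 160
  FM03: 10 × 10 × 9 = 900
  FM04: 2 × 3 × 1 = 6
  FM05: 10 × 8 × 6 = 480
  FM06: 5 × 7 × 1 = 35
Sorted descending: 900, 480, 160, 40, 35, 6.
The third-highest RPN is 160 (FM02).

160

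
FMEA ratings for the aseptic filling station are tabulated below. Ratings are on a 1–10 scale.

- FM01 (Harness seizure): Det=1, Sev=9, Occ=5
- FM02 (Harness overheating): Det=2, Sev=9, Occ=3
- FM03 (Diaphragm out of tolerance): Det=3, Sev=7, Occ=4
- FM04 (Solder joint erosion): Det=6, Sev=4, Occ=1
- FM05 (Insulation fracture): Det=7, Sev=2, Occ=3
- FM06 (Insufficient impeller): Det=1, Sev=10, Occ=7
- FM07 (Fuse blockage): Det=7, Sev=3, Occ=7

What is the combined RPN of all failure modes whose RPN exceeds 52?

RPN = Severity × Occurrence × Detection:
  FM01: 9 × 5 × 1 = 45
  FM02: 9 × 3 × 2 = 54
  FM03: 7 × 4 × 3 = 84
  FM04: 4 × 1 × 6 = 24
  FM05: 2 × 3 × 7 = 42
  FM06: 10 × 7 × 1 = 70
  FM07: 3 × 7 × 7 = 147
RPN > 52: FM02 (54), FM03 (84), FM06 (70), FM07 (147).
Sum: 54 + 84 + 70 + 147 = 355.

355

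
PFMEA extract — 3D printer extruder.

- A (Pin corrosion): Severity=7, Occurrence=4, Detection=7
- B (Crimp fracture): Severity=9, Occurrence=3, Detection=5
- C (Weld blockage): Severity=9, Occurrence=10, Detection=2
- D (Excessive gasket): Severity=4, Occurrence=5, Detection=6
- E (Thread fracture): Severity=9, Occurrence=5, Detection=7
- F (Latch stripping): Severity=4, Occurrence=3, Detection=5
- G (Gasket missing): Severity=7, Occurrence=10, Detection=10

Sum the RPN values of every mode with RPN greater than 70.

RPN = Severity × Occurrence × Detection:
  A: 7 × 4 × 7 = 196
  B: 9 × 3 × 5 = 135
  C: 9 × 10 × 2 = 180
  D: 4 × 5 × 6 = 120
  E: 9 × 5 × 7 = 315
  F: 4 × 3 × 5 = 60
  G: 7 × 10 × 10 = 700
RPN > 70: A (196), B (135), C (180), D (120), E (315), G (700).
Sum: 196 + 135 + 180 + 120 + 315 + 700 = 1646.

1646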